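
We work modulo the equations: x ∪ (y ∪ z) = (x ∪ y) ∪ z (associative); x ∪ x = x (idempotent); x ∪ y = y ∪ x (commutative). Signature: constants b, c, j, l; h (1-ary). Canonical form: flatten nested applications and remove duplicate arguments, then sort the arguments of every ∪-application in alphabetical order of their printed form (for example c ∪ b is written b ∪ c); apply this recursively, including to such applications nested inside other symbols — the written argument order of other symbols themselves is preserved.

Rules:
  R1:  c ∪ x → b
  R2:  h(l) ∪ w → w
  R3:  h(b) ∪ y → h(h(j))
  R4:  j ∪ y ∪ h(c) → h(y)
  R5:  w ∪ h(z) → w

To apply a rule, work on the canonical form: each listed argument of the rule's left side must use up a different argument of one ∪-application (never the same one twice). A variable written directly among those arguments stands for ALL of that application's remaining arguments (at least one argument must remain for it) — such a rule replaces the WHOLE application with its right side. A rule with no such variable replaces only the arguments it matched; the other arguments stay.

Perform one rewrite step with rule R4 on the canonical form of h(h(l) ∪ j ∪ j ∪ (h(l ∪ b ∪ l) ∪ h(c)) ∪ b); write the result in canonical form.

Answer: h(h(b ∪ h(b ∪ l) ∪ h(l)))

Derivation:
Canonical form:  h(b ∪ h(b ∪ l) ∪ h(c) ∪ h(l) ∪ j)
Apply R4:  consuming h(c), j;  y := b ∪ h(b ∪ l) ∪ h(l)
The extension variable absorbs all remaining arguments, so the whole application is rewritten.
Result:  h(h(b ∪ h(b ∪ l) ∪ h(l)))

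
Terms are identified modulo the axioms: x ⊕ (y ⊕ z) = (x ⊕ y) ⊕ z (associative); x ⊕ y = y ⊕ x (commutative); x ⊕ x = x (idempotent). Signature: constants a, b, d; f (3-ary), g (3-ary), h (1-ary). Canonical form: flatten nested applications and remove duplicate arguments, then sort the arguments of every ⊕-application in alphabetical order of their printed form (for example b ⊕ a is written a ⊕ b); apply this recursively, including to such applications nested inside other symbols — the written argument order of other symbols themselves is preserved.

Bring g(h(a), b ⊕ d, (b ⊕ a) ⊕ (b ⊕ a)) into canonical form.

Answer: g(h(a), b ⊕ d, a ⊕ b)

Derivation:
Focus inside:  (b ⊕ a) ⊕ (b ⊕ a)
Merge nested applications:  b ⊕ a ⊕ b ⊕ a
Idempotence:  drop duplicate b, a
Order the arguments:  a ⊕ b
Put back:  g(h(a), b ⊕ d, a ⊕ b)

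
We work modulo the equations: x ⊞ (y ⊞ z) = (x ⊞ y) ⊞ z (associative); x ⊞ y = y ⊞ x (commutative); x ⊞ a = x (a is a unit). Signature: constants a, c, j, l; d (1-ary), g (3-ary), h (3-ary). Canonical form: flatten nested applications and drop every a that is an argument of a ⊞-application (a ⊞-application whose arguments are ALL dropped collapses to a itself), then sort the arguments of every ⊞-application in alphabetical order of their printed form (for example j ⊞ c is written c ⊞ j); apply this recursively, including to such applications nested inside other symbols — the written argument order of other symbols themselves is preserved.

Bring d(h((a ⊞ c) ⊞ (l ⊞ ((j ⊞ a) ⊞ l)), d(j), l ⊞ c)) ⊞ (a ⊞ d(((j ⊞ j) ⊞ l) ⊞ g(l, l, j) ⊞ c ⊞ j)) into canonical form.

Answer: d(c ⊞ g(l, l, j) ⊞ j ⊞ j ⊞ j ⊞ l) ⊞ d(h(c ⊞ j ⊞ l ⊞ l, d(j), c ⊞ l))

Derivation:
Un-nest:  d(h((a ⊞ c) ⊞ (l ⊞ ((j ⊞ a) ⊞ l)), d(j), l ⊞ c)) ⊞ a ⊞ d(((j ⊞ j) ⊞ l) ⊞ g(l, l, j) ⊞ c ⊞ j)
Simplify inside:  d(h((a ⊞ c) ⊞ (l ⊞ ((j ⊞ a) ⊞ l)), d(j), l ⊞ c))  →  d(h(c ⊞ j ⊞ l ⊞ l, d(j), c ⊞ l))
Inside:  d(((j ⊞ j) ⊞ l) ⊞ g(l, l, j) ⊞ c ⊞ j)  →  d(c ⊞ g(l, l, j) ⊞ j ⊞ j ⊞ j ⊞ l)
Unit:  drop a
Sort arguments:  d(c ⊞ g(l, l, j) ⊞ j ⊞ j ⊞ j ⊞ l) ⊞ d(h(c ⊞ j ⊞ l ⊞ l, d(j), c ⊞ l))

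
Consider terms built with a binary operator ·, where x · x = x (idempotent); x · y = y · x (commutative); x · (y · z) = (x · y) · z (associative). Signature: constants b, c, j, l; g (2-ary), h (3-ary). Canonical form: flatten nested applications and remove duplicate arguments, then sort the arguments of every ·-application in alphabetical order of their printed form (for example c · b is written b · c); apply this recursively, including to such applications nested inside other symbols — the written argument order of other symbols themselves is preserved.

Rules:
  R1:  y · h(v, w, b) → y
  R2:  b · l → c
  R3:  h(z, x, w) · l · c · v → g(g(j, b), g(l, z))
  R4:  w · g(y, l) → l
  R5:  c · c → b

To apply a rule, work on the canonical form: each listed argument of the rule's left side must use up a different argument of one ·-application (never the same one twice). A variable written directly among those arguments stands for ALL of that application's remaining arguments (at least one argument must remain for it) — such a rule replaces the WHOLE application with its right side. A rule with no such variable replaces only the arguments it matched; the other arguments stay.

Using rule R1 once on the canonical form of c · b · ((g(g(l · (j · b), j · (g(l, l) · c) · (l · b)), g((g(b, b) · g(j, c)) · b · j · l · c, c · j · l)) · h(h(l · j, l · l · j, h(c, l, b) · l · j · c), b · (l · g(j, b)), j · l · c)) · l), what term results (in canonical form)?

Canonical form:  b · c · g(g(b · j · l, b · c · g(l, l) · j · l), g(b · c · g(b, b) · g(j, c) · j · l, c · j · l)) · h(h(j · l, j · l, c · h(c, l, b) · j · l), b · g(j, b) · l, c · j · l) · l
Apply R1:  consuming h(c, l, b);  v := c, w := l, y := c · j · l
The variable takes the whole remainder — replace the entire application.
Result:  b · c · g(g(b · j · l, b · c · g(l, l) · j · l), g(b · c · g(b, b) · g(j, c) · j · l, c · j · l)) · h(h(j · l, j · l, c · j · l), b · g(j, b) · l, c · j · l) · l

Answer: b · c · g(g(b · j · l, b · c · g(l, l) · j · l), g(b · c · g(b, b) · g(j, c) · j · l, c · j · l)) · h(h(j · l, j · l, c · j · l), b · g(j, b) · l, c · j · l) · l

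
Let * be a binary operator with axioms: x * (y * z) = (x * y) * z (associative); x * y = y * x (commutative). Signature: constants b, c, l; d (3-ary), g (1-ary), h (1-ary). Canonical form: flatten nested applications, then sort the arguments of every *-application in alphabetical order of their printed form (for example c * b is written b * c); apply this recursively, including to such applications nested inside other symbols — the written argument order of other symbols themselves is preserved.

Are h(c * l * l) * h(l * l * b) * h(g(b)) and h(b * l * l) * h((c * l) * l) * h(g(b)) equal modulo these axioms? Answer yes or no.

Answer: yes — both canonical forms are h(b * l * l) * h(c * l * l) * h(g(b))

Derivation:
Left:  h(c * l * l) * h(l * l * b) * h(g(b))
  Inside:  h(l * l * b)  →  h(b * l * l)
  Sort arguments:  h(b * l * l) * h(c * l * l) * h(g(b))
Right:  h(b * l * l) * h((c * l) * l) * h(g(b))
  Simplify inside:  h((c * l) * l)  →  h(c * l * l)
  Sort arguments:  h(b * l * l) * h(c * l * l) * h(g(b))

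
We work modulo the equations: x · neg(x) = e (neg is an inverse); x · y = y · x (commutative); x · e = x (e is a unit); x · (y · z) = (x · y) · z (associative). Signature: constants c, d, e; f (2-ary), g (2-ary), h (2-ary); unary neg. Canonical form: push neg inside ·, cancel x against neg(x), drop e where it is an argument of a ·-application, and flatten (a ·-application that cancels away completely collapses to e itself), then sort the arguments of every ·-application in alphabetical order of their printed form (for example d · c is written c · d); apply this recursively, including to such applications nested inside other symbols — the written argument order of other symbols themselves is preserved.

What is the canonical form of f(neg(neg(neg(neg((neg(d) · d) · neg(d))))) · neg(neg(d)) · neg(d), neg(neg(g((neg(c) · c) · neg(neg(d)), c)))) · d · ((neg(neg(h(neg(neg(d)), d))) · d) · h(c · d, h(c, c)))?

Answer: d · d · f(neg(d), g(d, c)) · h(c · d, h(c, c)) · h(d, d)

Derivation:
Push neg inside:  distribute neg over · and collapse double neg
Collect:  f(neg(d), g(d, c)) · d · d · h(d, d) · h(c · d, h(c, c))
Sort arguments:  d · d · f(neg(d), g(d, c)) · h(c · d, h(c, c)) · h(d, d)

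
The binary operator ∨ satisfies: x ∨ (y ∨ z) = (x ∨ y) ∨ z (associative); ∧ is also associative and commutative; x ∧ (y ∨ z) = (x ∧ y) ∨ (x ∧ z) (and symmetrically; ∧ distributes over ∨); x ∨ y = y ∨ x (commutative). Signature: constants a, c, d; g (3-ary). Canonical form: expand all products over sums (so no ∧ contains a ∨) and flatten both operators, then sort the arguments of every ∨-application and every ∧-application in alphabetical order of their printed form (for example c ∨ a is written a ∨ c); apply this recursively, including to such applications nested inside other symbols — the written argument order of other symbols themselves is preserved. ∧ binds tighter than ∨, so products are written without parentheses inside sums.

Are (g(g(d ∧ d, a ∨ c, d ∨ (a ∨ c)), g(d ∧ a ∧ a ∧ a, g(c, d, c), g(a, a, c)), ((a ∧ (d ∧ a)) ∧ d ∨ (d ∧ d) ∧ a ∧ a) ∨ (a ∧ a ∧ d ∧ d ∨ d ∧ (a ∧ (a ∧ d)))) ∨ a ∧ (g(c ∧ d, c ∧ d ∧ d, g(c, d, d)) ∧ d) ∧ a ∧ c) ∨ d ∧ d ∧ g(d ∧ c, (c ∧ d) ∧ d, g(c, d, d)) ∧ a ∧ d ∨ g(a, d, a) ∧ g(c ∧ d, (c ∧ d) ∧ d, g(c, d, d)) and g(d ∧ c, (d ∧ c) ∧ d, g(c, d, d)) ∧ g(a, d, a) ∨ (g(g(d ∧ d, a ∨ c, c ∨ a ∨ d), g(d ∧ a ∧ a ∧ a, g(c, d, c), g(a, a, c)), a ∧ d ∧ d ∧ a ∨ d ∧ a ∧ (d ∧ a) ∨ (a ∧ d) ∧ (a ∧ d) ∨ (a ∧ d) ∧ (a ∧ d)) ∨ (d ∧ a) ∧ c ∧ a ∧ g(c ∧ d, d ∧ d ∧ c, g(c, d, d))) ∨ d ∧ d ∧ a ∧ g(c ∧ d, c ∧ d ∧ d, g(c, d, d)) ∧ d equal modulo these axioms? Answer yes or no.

Left:  (g(g(d ∧ d, a ∨ c, d ∨ (a ∨ c)), g(d ∧ a ∧ a ∧ a, g(c, d, c), g(a, a, c)), ((a ∧ (d ∧ a)) ∧ d ∨ (d ∧ d) ∧ a ∧ a) ∨ (a ∧ a ∧ d ∧ d ∨ d ∧ (a ∧ (a ∧ d)))) ∨ a ∧ (g(c ∧ d, c ∧ d ∧ d, g(c, d, d)) ∧ d) ∧ a ∧ c) ∨ d ∧ d ∧ g(d ∧ c, (c ∧ d) ∧ d, g(c, d, d)) ∧ a ∧ d ∨ g(a, d, a) ∧ g(c ∧ d, (c ∧ d) ∧ d, g(c, d, d))
  Un-nest:  g(g(d ∧ d, a ∨ c, a ∨ c ∨ d), g(a ∧ a ∧ a ∧ d, g(c, d, c), g(a, a, c)), a ∧ a ∧ d ∧ d ∨ a ∧ a ∧ d ∧ d ∨ a ∧ a ∧ d ∧ d ∨ a ∧ a ∧ d ∧ d) ∨ a ∧ a ∧ c ∧ d ∧ g(c ∧ d, c ∧ d ∧ d, g(c, d, d)) ∨ a ∧ d ∧ d ∧ d ∧ g(c ∧ d, c ∧ d ∧ d, g(c, d, d)) ∨ g(a, d, a) ∧ g(c ∧ d, c ∧ d ∧ d, g(c, d, d))
  Sort arguments:  a ∧ a ∧ c ∧ d ∧ g(c ∧ d, c ∧ d ∧ d, g(c, d, d)) ∨ a ∧ d ∧ d ∧ d ∧ g(c ∧ d, c ∧ d ∧ d, g(c, d, d)) ∨ g(a, d, a) ∧ g(c ∧ d, c ∧ d ∧ d, g(c, d, d)) ∨ g(g(d ∧ d, a ∨ c, a ∨ c ∨ d), g(a ∧ a ∧ a ∧ d, g(c, d, c), g(a, a, c)), a ∧ a ∧ d ∧ d ∨ a ∧ a ∧ d ∧ d ∨ a ∧ a ∧ d ∧ d ∨ a ∧ a ∧ d ∧ d)
Right:  g(d ∧ c, (d ∧ c) ∧ d, g(c, d, d)) ∧ g(a, d, a) ∨ (g(g(d ∧ d, a ∨ c, c ∨ a ∨ d), g(d ∧ a ∧ a ∧ a, g(c, d, c), g(a, a, c)), a ∧ d ∧ d ∧ a ∨ d ∧ a ∧ (d ∧ a) ∨ (a ∧ d) ∧ (a ∧ d) ∨ (a ∧ d) ∧ (a ∧ d)) ∨ (d ∧ a) ∧ c ∧ a ∧ g(c ∧ d, d ∧ d ∧ c, g(c, d, d))) ∨ d ∧ d ∧ a ∧ g(c ∧ d, c ∧ d ∧ d, g(c, d, d)) ∧ d
  Merge nested applications:  g(a, d, a) ∧ g(c ∧ d, c ∧ d ∧ d, g(c, d, d)) ∨ g(g(d ∧ d, a ∨ c, a ∨ c ∨ d), g(a ∧ a ∧ a ∧ d, g(c, d, c), g(a, a, c)), a ∧ a ∧ d ∧ d ∨ a ∧ a ∧ d ∧ d ∨ a ∧ a ∧ d ∧ d ∨ a ∧ a ∧ d ∧ d) ∨ a ∧ a ∧ c ∧ d ∧ g(c ∧ d, c ∧ d ∧ d, g(c, d, d)) ∨ a ∧ d ∧ d ∧ d ∧ g(c ∧ d, c ∧ d ∧ d, g(c, d, d))
  Order the arguments:  a ∧ a ∧ c ∧ d ∧ g(c ∧ d, c ∧ d ∧ d, g(c, d, d)) ∨ a ∧ d ∧ d ∧ d ∧ g(c ∧ d, c ∧ d ∧ d, g(c, d, d)) ∨ g(a, d, a) ∧ g(c ∧ d, c ∧ d ∧ d, g(c, d, d)) ∨ g(g(d ∧ d, a ∨ c, a ∨ c ∨ d), g(a ∧ a ∧ a ∧ d, g(c, d, c), g(a, a, c)), a ∧ a ∧ d ∧ d ∨ a ∧ a ∧ d ∧ d ∨ a ∧ a ∧ d ∧ d ∨ a ∧ a ∧ d ∧ d)

Answer: yes — both canonical forms are a ∧ a ∧ c ∧ d ∧ g(c ∧ d, c ∧ d ∧ d, g(c, d, d)) ∨ a ∧ d ∧ d ∧ d ∧ g(c ∧ d, c ∧ d ∧ d, g(c, d, d)) ∨ g(a, d, a) ∧ g(c ∧ d, c ∧ d ∧ d, g(c, d, d)) ∨ g(g(d ∧ d, a ∨ c, a ∨ c ∨ d), g(a ∧ a ∧ a ∧ d, g(c, d, c), g(a, a, c)), a ∧ a ∧ d ∧ d ∨ a ∧ a ∧ d ∧ d ∨ a ∧ a ∧ d ∧ d ∨ a ∧ a ∧ d ∧ d)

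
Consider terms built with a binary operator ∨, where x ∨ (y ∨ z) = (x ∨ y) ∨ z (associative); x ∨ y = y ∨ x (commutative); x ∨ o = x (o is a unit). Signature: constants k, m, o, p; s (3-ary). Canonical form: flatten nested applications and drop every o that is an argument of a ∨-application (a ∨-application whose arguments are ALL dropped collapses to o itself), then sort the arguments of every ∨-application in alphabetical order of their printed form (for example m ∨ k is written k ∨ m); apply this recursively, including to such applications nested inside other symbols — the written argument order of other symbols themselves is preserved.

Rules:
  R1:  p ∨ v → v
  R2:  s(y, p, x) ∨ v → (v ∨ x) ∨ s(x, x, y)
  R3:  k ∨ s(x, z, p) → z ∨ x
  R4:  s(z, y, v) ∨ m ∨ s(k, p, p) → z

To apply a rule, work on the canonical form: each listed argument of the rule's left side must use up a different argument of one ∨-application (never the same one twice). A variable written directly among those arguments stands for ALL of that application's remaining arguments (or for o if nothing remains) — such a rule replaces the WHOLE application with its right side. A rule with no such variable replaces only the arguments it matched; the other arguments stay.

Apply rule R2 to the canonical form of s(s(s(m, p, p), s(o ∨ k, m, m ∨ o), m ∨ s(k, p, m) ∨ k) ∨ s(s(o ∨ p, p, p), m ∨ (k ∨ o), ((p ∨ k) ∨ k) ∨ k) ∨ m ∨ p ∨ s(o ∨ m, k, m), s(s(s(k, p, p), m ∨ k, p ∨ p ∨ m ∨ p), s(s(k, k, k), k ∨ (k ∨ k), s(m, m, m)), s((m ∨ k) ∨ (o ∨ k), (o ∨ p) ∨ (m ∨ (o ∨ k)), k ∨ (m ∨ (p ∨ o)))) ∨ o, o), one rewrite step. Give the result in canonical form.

Canonical form:  s(m ∨ p ∨ s(m, k, m) ∨ s(s(m, p, p), s(k, m, m), k ∨ m ∨ s(k, p, m)) ∨ s(s(p, p, p), k ∨ m, k ∨ k ∨ k ∨ p), s(s(s(k, p, p), k ∨ m, m ∨ p ∨ p ∨ p), s(s(k, k, k), k ∨ k ∨ k, s(m, m, m)), s(k ∨ k ∨ m, k ∨ m ∨ p, k ∨ m ∨ p)), o)
Apply R2:  consuming s(k, p, m);  v := k ∨ m, x := m, y := k
Every leftover argument binds to the variable; the entire application is replaced.
New term:  s(m ∨ p ∨ s(m, k, m) ∨ s(s(m, p, p), s(k, m, m), k ∨ m ∨ m ∨ s(m, m, k)) ∨ s(s(p, p, p), k ∨ m, k ∨ k ∨ k ∨ p), s(s(s(k, p, p), k ∨ m, m ∨ p ∨ p ∨ p), s(s(k, k, k), k ∨ k ∨ k, s(m, m, m)), s(k ∨ k ∨ m, k ∨ m ∨ p, k ∨ m ∨ p)), o)

Answer: s(m ∨ p ∨ s(m, k, m) ∨ s(s(m, p, p), s(k, m, m), k ∨ m ∨ m ∨ s(m, m, k)) ∨ s(s(p, p, p), k ∨ m, k ∨ k ∨ k ∨ p), s(s(s(k, p, p), k ∨ m, m ∨ p ∨ p ∨ p), s(s(k, k, k), k ∨ k ∨ k, s(m, m, m)), s(k ∨ k ∨ m, k ∨ m ∨ p, k ∨ m ∨ p)), o)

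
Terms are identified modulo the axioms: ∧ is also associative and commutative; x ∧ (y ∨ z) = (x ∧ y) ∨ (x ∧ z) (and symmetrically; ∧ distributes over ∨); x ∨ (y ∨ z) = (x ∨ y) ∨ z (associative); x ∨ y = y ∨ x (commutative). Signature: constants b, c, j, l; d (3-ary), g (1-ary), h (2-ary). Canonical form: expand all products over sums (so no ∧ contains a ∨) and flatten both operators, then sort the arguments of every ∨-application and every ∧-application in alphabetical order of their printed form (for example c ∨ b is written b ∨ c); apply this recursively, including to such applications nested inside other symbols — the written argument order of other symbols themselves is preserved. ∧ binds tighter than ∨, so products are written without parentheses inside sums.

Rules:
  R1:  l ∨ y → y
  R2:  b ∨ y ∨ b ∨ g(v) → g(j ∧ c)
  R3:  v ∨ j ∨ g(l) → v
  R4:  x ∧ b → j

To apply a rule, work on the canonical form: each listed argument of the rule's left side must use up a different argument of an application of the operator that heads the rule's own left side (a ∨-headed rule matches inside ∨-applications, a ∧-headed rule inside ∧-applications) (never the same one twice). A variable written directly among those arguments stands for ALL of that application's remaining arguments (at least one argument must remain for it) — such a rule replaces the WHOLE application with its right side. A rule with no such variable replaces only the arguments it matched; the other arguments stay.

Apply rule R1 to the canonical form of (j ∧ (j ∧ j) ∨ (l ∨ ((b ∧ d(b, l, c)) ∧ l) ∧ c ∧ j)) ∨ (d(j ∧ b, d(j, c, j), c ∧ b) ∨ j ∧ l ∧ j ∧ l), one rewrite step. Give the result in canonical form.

Canonical form:  b ∧ c ∧ d(b, l, c) ∧ j ∧ l ∨ d(b ∧ j, d(j, c, j), b ∧ c) ∨ j ∧ j ∧ j ∨ j ∧ j ∧ l ∧ l ∨ l
Apply R1:  consuming l;  y := b ∧ c ∧ d(b, l, c) ∧ j ∧ l ∨ d(b ∧ j, d(j, c, j), b ∧ c) ∨ j ∧ j ∧ j ∨ j ∧ j ∧ l ∧ l
The variable takes the whole remainder — replace the entire application.
Giving:  b ∧ c ∧ d(b, l, c) ∧ j ∧ l ∨ d(b ∧ j, d(j, c, j), b ∧ c) ∨ j ∧ j ∧ j ∨ j ∧ j ∧ l ∧ l

Answer: b ∧ c ∧ d(b, l, c) ∧ j ∧ l ∨ d(b ∧ j, d(j, c, j), b ∧ c) ∨ j ∧ j ∧ j ∨ j ∧ j ∧ l ∧ l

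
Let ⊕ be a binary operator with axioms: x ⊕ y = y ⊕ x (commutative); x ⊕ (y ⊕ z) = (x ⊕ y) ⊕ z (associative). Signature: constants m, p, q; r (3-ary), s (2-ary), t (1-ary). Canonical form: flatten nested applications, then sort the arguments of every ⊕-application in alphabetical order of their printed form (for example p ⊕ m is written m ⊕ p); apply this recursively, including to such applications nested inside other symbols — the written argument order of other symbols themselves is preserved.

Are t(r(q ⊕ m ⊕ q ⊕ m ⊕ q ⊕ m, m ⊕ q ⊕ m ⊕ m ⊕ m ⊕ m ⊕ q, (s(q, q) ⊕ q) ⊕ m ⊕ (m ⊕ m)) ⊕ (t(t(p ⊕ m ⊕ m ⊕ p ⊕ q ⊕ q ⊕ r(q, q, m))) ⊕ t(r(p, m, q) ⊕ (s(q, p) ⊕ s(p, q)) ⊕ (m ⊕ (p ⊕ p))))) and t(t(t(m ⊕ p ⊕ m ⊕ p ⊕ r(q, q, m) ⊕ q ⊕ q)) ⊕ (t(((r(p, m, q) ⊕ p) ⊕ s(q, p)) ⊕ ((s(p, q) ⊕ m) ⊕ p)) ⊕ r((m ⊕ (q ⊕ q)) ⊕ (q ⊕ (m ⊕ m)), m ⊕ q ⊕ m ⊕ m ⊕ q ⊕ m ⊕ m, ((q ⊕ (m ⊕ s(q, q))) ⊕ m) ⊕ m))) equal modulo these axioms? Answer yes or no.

Left:  t(r(q ⊕ m ⊕ q ⊕ m ⊕ q ⊕ m, m ⊕ q ⊕ m ⊕ m ⊕ m ⊕ m ⊕ q, (s(q, q) ⊕ q) ⊕ m ⊕ (m ⊕ m)) ⊕ (t(t(p ⊕ m ⊕ m ⊕ p ⊕ q ⊕ q ⊕ r(q, q, m))) ⊕ t(r(p, m, q) ⊕ (s(q, p) ⊕ s(p, q)) ⊕ (m ⊕ (p ⊕ p)))))
  Work inside:  r(q ⊕ m ⊕ q ⊕ m ⊕ q ⊕ m, m ⊕ q ⊕ m ⊕ m ⊕ m ⊕ m ⊕ q, (s(q, q) ⊕ q) ⊕ m ⊕ (m ⊕ m)) ⊕ (t(t(p ⊕ m ⊕ m ⊕ p ⊕ q ⊕ q ⊕ r(q, q, m))) ⊕ t(r(p, m, q) ⊕ (s(q, p) ⊕ s(p, q)) ⊕ (m ⊕ (p ⊕ p))))
  Merge nested applications:  r(q ⊕ m ⊕ q ⊕ m ⊕ q ⊕ m, m ⊕ q ⊕ m ⊕ m ⊕ m ⊕ m ⊕ q, (s(q, q) ⊕ q) ⊕ m ⊕ (m ⊕ m)) ⊕ t(t(p ⊕ m ⊕ m ⊕ p ⊕ q ⊕ q ⊕ r(q, q, m))) ⊕ t(r(p, m, q) ⊕ (s(q, p) ⊕ s(p, q)) ⊕ (m ⊕ (p ⊕ p)))
  Simplify inside:  r(q ⊕ m ⊕ q ⊕ m ⊕ q ⊕ m, m ⊕ q ⊕ m ⊕ m ⊕ m ⊕ m ⊕ q, (s(q, q) ⊕ q) ⊕ m ⊕ (m ⊕ m))  →  r(m ⊕ m ⊕ m ⊕ q ⊕ q ⊕ q, m ⊕ m ⊕ m ⊕ m ⊕ m ⊕ q ⊕ q, m ⊕ m ⊕ m ⊕ q ⊕ s(q, q))
  Inside:  t(t(p ⊕ m ⊕ m ⊕ p ⊕ q ⊕ q ⊕ r(q, q, m)))  →  t(t(m ⊕ m ⊕ p ⊕ p ⊕ q ⊕ q ⊕ r(q, q, m)))
  Canonicalize subterm:  t(r(p, m, q) ⊕ (s(q, p) ⊕ s(p, q)) ⊕ (m ⊕ (p ⊕ p)))  →  t(m ⊕ p ⊕ p ⊕ r(p, m, q) ⊕ s(p, q) ⊕ s(q, p))
  Sort arguments:  r(m ⊕ m ⊕ m ⊕ q ⊕ q ⊕ q, m ⊕ m ⊕ m ⊕ m ⊕ m ⊕ q ⊕ q, m ⊕ m ⊕ m ⊕ q ⊕ s(q, q)) ⊕ t(m ⊕ p ⊕ p ⊕ r(p, m, q) ⊕ s(p, q) ⊕ s(q, p)) ⊕ t(t(m ⊕ m ⊕ p ⊕ p ⊕ q ⊕ q ⊕ r(q, q, m)))
  Put back:  t(r(m ⊕ m ⊕ m ⊕ q ⊕ q ⊕ q, m ⊕ m ⊕ m ⊕ m ⊕ m ⊕ q ⊕ q, m ⊕ m ⊕ m ⊕ q ⊕ s(q, q)) ⊕ t(m ⊕ p ⊕ p ⊕ r(p, m, q) ⊕ s(p, q) ⊕ s(q, p)) ⊕ t(t(m ⊕ m ⊕ p ⊕ p ⊕ q ⊕ q ⊕ r(q, q, m))))
Right:  t(t(t(m ⊕ p ⊕ m ⊕ p ⊕ r(q, q, m) ⊕ q ⊕ q)) ⊕ (t(((r(p, m, q) ⊕ p) ⊕ s(q, p)) ⊕ ((s(p, q) ⊕ m) ⊕ p)) ⊕ r((m ⊕ (q ⊕ q)) ⊕ (q ⊕ (m ⊕ m)), m ⊕ q ⊕ m ⊕ m ⊕ q ⊕ m ⊕ m, ((q ⊕ (m ⊕ s(q, q))) ⊕ m) ⊕ m)))
  Descend into:  t(t(m ⊕ p ⊕ m ⊕ p ⊕ r(q, q, m) ⊕ q ⊕ q)) ⊕ (t(((r(p, m, q) ⊕ p) ⊕ s(q, p)) ⊕ ((s(p, q) ⊕ m) ⊕ p)) ⊕ r((m ⊕ (q ⊕ q)) ⊕ (q ⊕ (m ⊕ m)), m ⊕ q ⊕ m ⊕ m ⊕ q ⊕ m ⊕ m, ((q ⊕ (m ⊕ s(q, q))) ⊕ m) ⊕ m))
  Flatten:  t(t(m ⊕ p ⊕ m ⊕ p ⊕ r(q, q, m) ⊕ q ⊕ q)) ⊕ t(((r(p, m, q) ⊕ p) ⊕ s(q, p)) ⊕ ((s(p, q) ⊕ m) ⊕ p)) ⊕ r((m ⊕ (q ⊕ q)) ⊕ (q ⊕ (m ⊕ m)), m ⊕ q ⊕ m ⊕ m ⊕ q ⊕ m ⊕ m, ((q ⊕ (m ⊕ s(q, q))) ⊕ m) ⊕ m)
  Inside:  t(t(m ⊕ p ⊕ m ⊕ p ⊕ r(q, q, m) ⊕ q ⊕ q))  →  t(t(m ⊕ m ⊕ p ⊕ p ⊕ q ⊕ q ⊕ r(q, q, m)))
  Simplify inside:  t(((r(p, m, q) ⊕ p) ⊕ s(q, p)) ⊕ ((s(p, q) ⊕ m) ⊕ p))  →  t(m ⊕ p ⊕ p ⊕ r(p, m, q) ⊕ s(p, q) ⊕ s(q, p))
  Inside:  r((m ⊕ (q ⊕ q)) ⊕ (q ⊕ (m ⊕ m)), m ⊕ q ⊕ m ⊕ m ⊕ q ⊕ m ⊕ m, ((q ⊕ (m ⊕ s(q, q))) ⊕ m) ⊕ m)  →  r(m ⊕ m ⊕ m ⊕ q ⊕ q ⊕ q, m ⊕ m ⊕ m ⊕ m ⊕ m ⊕ q ⊕ q, m ⊕ m ⊕ m ⊕ q ⊕ s(q, q))
  Sort arguments:  r(m ⊕ m ⊕ m ⊕ q ⊕ q ⊕ q, m ⊕ m ⊕ m ⊕ m ⊕ m ⊕ q ⊕ q, m ⊕ m ⊕ m ⊕ q ⊕ s(q, q)) ⊕ t(m ⊕ p ⊕ p ⊕ r(p, m, q) ⊕ s(p, q) ⊕ s(q, p)) ⊕ t(t(m ⊕ m ⊕ p ⊕ p ⊕ q ⊕ q ⊕ r(q, q, m)))
  Put back:  t(r(m ⊕ m ⊕ m ⊕ q ⊕ q ⊕ q, m ⊕ m ⊕ m ⊕ m ⊕ m ⊕ q ⊕ q, m ⊕ m ⊕ m ⊕ q ⊕ s(q, q)) ⊕ t(m ⊕ p ⊕ p ⊕ r(p, m, q) ⊕ s(p, q) ⊕ s(q, p)) ⊕ t(t(m ⊕ m ⊕ p ⊕ p ⊕ q ⊕ q ⊕ r(q, q, m))))

Answer: yes — both canonical forms are t(r(m ⊕ m ⊕ m ⊕ q ⊕ q ⊕ q, m ⊕ m ⊕ m ⊕ m ⊕ m ⊕ q ⊕ q, m ⊕ m ⊕ m ⊕ q ⊕ s(q, q)) ⊕ t(m ⊕ p ⊕ p ⊕ r(p, m, q) ⊕ s(p, q) ⊕ s(q, p)) ⊕ t(t(m ⊕ m ⊕ p ⊕ p ⊕ q ⊕ q ⊕ r(q, q, m))))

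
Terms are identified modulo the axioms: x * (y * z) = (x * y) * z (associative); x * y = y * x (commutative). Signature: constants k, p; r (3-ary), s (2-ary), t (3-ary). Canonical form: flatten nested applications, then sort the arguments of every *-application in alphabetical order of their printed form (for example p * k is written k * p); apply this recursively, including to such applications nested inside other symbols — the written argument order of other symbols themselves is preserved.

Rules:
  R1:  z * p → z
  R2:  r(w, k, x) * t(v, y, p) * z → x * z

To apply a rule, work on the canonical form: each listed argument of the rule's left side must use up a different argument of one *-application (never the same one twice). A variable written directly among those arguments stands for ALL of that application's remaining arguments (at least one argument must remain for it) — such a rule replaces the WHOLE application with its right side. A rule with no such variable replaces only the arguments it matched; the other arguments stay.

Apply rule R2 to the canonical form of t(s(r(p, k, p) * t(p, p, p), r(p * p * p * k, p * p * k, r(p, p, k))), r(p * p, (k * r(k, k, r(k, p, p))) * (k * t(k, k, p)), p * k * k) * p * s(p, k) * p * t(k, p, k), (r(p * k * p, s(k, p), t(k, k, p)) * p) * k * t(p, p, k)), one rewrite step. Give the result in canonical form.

Canonical form:  t(s(r(p, k, p) * t(p, p, p), r(k * p * p * p, k * p * p, r(p, p, k))), p * p * r(p * p, k * k * r(k, k, r(k, p, p)) * t(k, k, p), k * k * p) * s(p, k) * t(k, p, k), k * p * r(k * p * p, s(k, p), t(k, k, p)) * t(p, p, k))
Match R2:  consume r(k, k, r(k, p, p)), t(k, k, p);  v := k, w := k, x := r(k, p, p), y := k, z := k * k
The variable takes the whole remainder — replace the entire application.
Result:  t(s(r(p, k, p) * t(p, p, p), r(k * p * p * p, k * p * p, r(p, p, k))), p * p * r(p * p, k * k * r(k, p, p), k * k * p) * s(p, k) * t(k, p, k), k * p * r(k * p * p, s(k, p), t(k, k, p)) * t(p, p, k))

Answer: t(s(r(p, k, p) * t(p, p, p), r(k * p * p * p, k * p * p, r(p, p, k))), p * p * r(p * p, k * k * r(k, p, p), k * k * p) * s(p, k) * t(k, p, k), k * p * r(k * p * p, s(k, p), t(k, k, p)) * t(p, p, k))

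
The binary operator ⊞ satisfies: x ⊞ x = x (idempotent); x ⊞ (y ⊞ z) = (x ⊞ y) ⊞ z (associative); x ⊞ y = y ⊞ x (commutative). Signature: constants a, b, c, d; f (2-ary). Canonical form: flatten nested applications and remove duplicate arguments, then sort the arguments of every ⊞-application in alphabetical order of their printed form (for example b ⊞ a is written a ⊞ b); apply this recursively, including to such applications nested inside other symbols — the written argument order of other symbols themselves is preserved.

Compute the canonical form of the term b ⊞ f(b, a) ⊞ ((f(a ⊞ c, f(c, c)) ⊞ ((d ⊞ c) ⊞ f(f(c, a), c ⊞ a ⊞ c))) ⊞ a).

Answer: a ⊞ b ⊞ c ⊞ d ⊞ f(a ⊞ c, f(c, c)) ⊞ f(b, a) ⊞ f(f(c, a), a ⊞ c)

Derivation:
Un-nest:  b ⊞ f(b, a) ⊞ f(a ⊞ c, f(c, c)) ⊞ d ⊞ c ⊞ f(f(c, a), c ⊞ a ⊞ c) ⊞ a
Canonicalize subterm:  f(f(c, a), c ⊞ a ⊞ c)  →  f(f(c, a), a ⊞ c)
Sort arguments:  a ⊞ b ⊞ c ⊞ d ⊞ f(a ⊞ c, f(c, c)) ⊞ f(b, a) ⊞ f(f(c, a), a ⊞ c)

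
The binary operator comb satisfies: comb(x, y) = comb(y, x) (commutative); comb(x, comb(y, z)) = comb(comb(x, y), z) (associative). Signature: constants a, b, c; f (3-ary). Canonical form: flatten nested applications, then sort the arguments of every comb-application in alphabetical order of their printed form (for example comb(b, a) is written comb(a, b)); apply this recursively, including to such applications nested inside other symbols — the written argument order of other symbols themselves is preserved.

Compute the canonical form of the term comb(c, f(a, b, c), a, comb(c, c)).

Answer: comb(a, c, c, c, f(a, b, c))

Derivation:
Merge nested applications:  comb(c, f(a, b, c), a, c, c)
Sort arguments:  comb(a, c, c, c, f(a, b, c))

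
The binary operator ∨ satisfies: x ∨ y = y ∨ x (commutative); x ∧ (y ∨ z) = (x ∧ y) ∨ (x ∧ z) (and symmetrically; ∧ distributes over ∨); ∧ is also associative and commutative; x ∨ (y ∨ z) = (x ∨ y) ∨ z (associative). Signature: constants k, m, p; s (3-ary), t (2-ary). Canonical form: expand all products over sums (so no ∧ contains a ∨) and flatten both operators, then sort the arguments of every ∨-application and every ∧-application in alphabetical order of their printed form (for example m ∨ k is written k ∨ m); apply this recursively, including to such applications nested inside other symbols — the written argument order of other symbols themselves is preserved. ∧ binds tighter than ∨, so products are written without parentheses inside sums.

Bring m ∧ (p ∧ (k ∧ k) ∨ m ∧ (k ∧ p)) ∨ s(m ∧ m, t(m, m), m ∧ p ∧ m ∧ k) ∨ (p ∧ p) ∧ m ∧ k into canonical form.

Answer: k ∧ k ∧ m ∧ p ∨ k ∧ m ∧ m ∧ p ∨ k ∧ m ∧ p ∧ p ∨ s(m ∧ m, t(m, m), k ∧ m ∧ m ∧ p)

Derivation:
Distribute:  k ∧ k ∧ m ∧ p ∨ k ∧ m ∧ m ∧ p ∨ s(m ∧ m, t(m, m), k ∧ m ∧ m ∧ p) ∨ k ∧ m ∧ p ∧ p
Sort arguments:  k ∧ k ∧ m ∧ p ∨ k ∧ m ∧ m ∧ p ∨ k ∧ m ∧ p ∧ p ∨ s(m ∧ m, t(m, m), k ∧ m ∧ m ∧ p)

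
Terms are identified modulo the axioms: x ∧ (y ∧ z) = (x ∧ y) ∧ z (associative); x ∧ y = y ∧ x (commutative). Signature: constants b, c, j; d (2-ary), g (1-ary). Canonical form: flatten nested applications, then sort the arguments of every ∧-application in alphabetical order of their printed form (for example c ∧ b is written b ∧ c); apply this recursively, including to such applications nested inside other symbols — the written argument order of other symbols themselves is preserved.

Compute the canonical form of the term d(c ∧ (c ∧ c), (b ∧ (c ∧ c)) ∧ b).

Answer: d(c ∧ c ∧ c, b ∧ b ∧ c ∧ c)

Derivation:
Focus inside:  (b ∧ (c ∧ c)) ∧ b
Flatten:  b ∧ c ∧ c ∧ b
Sort:  b ∧ b ∧ c ∧ c
Rebuild:  d(c ∧ c ∧ c, b ∧ b ∧ c ∧ c)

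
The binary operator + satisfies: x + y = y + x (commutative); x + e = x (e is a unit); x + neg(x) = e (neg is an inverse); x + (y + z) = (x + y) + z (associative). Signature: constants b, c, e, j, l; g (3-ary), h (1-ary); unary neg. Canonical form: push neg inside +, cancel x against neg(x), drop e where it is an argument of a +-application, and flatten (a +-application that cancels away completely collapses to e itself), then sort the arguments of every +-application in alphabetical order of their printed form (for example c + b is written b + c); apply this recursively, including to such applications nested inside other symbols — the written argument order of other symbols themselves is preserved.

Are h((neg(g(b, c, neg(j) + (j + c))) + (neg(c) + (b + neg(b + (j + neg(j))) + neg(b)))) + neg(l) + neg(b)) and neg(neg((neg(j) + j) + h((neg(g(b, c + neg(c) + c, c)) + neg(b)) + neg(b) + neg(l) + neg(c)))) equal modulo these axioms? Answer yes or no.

Left:  h((neg(g(b, c, neg(j) + (j + c))) + (neg(c) + (b + neg(b + (j + neg(j))) + neg(b)))) + neg(l) + neg(b))
  Focus inside:  (neg(g(b, c, neg(j) + (j + c))) + (neg(c) + (b + neg(b + (j + neg(j))) + neg(b)))) + neg(l) + neg(b)
  Push neg inside:  distribute neg over + and collapse double neg
  Cancel inverse pairs:  j cancels
  Collect:  neg(g(b, c, c)) + neg(c) + neg(b) + neg(b) + neg(l)
  Sort:  neg(b) + neg(b) + neg(c) + neg(g(b, c, c)) + neg(l)
  Rebuild:  h(neg(b) + neg(b) + neg(c) + neg(g(b, c, c)) + neg(l))
Right:  neg(neg((neg(j) + j) + h((neg(g(b, c + neg(c) + c, c)) + neg(b)) + neg(b) + neg(l) + neg(c))))
  Push neg inside:  distribute neg over + and collapse double neg
  Cancel:  j cancels
  Collect:  h(neg(b) + neg(b) + neg(c) + neg(g(b, c, c)) + neg(l))

Answer: yes — both canonical forms are h(neg(b) + neg(b) + neg(c) + neg(g(b, c, c)) + neg(l))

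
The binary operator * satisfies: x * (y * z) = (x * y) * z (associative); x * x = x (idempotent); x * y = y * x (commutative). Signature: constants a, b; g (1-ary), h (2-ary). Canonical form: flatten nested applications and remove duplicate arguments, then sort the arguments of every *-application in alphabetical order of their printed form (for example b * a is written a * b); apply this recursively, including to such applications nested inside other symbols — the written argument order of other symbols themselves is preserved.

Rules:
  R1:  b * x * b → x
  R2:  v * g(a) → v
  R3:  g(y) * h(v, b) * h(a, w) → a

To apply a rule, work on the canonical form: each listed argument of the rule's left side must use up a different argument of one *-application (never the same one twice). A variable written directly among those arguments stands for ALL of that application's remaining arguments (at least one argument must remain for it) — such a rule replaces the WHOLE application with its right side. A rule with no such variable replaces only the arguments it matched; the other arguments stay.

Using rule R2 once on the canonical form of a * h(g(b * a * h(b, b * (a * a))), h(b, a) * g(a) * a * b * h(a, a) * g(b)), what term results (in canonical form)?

Canonical form:  a * h(g(a * b * h(b, a * b)), a * b * g(a) * g(b) * h(a, a) * h(b, a))
R2 matches:  uses g(a);  v := a * b * g(b) * h(a, a) * h(b, a)
The variable takes the whole remainder — replace the entire application.
New term:  a * h(g(a * b * h(b, a * b)), a * b * g(b) * h(a, a) * h(b, a))

Answer: a * h(g(a * b * h(b, a * b)), a * b * g(b) * h(a, a) * h(b, a))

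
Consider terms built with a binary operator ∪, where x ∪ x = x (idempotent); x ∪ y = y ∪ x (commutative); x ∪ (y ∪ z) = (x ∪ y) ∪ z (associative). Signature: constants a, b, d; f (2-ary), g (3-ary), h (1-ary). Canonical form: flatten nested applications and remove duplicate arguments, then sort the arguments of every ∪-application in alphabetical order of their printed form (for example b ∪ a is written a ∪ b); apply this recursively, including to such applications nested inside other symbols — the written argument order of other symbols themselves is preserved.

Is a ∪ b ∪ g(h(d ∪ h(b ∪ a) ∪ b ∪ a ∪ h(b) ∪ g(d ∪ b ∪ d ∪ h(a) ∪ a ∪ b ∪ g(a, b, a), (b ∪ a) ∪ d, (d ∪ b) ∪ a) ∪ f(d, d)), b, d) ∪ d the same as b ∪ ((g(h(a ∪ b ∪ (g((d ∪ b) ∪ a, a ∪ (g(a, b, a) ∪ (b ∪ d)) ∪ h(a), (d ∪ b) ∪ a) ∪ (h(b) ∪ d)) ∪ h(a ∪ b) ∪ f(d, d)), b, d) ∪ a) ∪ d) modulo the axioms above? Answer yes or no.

Answer: no — a ∪ b ∪ d ∪ g(h(a ∪ b ∪ d ∪ f(d, d) ∪ g(a ∪ b ∪ d ∪ g(a, b, a) ∪ h(a), a ∪ b ∪ d, a ∪ b ∪ d) ∪ h(a ∪ b) ∪ h(b)), b, d) vs a ∪ b ∪ d ∪ g(h(a ∪ b ∪ d ∪ f(d, d) ∪ g(a ∪ b ∪ d, a ∪ b ∪ d ∪ g(a, b, a) ∪ h(a), a ∪ b ∪ d) ∪ h(a ∪ b) ∪ h(b)), b, d)

Derivation:
Left:  a ∪ b ∪ g(h(d ∪ h(b ∪ a) ∪ b ∪ a ∪ h(b) ∪ g(d ∪ b ∪ d ∪ h(a) ∪ a ∪ b ∪ g(a, b, a), (b ∪ a) ∪ d, (d ∪ b) ∪ a) ∪ f(d, d)), b, d) ∪ d
  Simplify inside:  g(h(d ∪ h(b ∪ a) ∪ b ∪ a ∪ h(b) ∪ g(d ∪ b ∪ d ∪ h(a) ∪ a ∪ b ∪ g(a, b, a), (b ∪ a) ∪ d, (d ∪ b) ∪ a) ∪ f(d, d)), b, d)  →  g(h(a ∪ b ∪ d ∪ f(d, d) ∪ g(a ∪ b ∪ d ∪ g(a, b, a) ∪ h(a), a ∪ b ∪ d, a ∪ b ∪ d) ∪ h(a ∪ b) ∪ h(b)), b, d)
  Sort:  a ∪ b ∪ d ∪ g(h(a ∪ b ∪ d ∪ f(d, d) ∪ g(a ∪ b ∪ d ∪ g(a, b, a) ∪ h(a), a ∪ b ∪ d, a ∪ b ∪ d) ∪ h(a ∪ b) ∪ h(b)), b, d)
Right:  b ∪ ((g(h(a ∪ b ∪ (g((d ∪ b) ∪ a, a ∪ (g(a, b, a) ∪ (b ∪ d)) ∪ h(a), (d ∪ b) ∪ a) ∪ (h(b) ∪ d)) ∪ h(a ∪ b) ∪ f(d, d)), b, d) ∪ a) ∪ d)
  Merge nested applications:  b ∪ g(h(a ∪ b ∪ (g((d ∪ b) ∪ a, a ∪ (g(a, b, a) ∪ (b ∪ d)) ∪ h(a), (d ∪ b) ∪ a) ∪ (h(b) ∪ d)) ∪ h(a ∪ b) ∪ f(d, d)), b, d) ∪ a ∪ d
  Canonicalize subterm:  g(h(a ∪ b ∪ (g((d ∪ b) ∪ a, a ∪ (g(a, b, a) ∪ (b ∪ d)) ∪ h(a), (d ∪ b) ∪ a) ∪ (h(b) ∪ d)) ∪ h(a ∪ b) ∪ f(d, d)), b, d)  →  g(h(a ∪ b ∪ d ∪ f(d, d) ∪ g(a ∪ b ∪ d, a ∪ b ∪ d ∪ g(a, b, a) ∪ h(a), a ∪ b ∪ d) ∪ h(a ∪ b) ∪ h(b)), b, d)
  Sort arguments:  a ∪ b ∪ d ∪ g(h(a ∪ b ∪ d ∪ f(d, d) ∪ g(a ∪ b ∪ d, a ∪ b ∪ d ∪ g(a, b, a) ∪ h(a), a ∪ b ∪ d) ∪ h(a ∪ b) ∪ h(b)), b, d)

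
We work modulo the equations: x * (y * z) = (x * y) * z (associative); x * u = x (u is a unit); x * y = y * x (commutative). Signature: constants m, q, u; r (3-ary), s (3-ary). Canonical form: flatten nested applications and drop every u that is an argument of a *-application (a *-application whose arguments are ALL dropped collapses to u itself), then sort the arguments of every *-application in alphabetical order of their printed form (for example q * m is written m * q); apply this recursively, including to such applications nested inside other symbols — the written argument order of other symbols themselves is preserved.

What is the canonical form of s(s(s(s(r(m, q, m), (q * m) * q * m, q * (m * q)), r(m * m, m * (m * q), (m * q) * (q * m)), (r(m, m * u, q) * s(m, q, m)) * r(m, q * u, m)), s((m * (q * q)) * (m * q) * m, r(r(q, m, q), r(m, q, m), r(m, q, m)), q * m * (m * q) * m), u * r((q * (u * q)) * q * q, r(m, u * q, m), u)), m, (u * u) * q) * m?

Simplify inside:  s(s(s(s(r(m, q, m), (q * m) * q * m, q * (m * q)), r(m * m, m * (m * q), (m * q) * (q * m)), (r(m, m * u, q) * s(m, q, m)) * r(m, q * u, m)), s((m * (q * q)) * (m * q) * m, r(r(q, m, q), r(m, q, m), r(m, q, m)), q * m * (m * q) * m), u * r((q * (u * q)) * q * q, r(m, u * q, m), u)), m, (u * u) * q)  →  s(s(s(s(r(m, q, m), m * m * q * q, m * q * q), r(m * m, m * m * q, m * m * q * q), r(m, m, q) * r(m, q, m) * s(m, q, m)), s(m * m * m * q * q * q, r(r(q, m, q), r(m, q, m), r(m, q, m)), m * m * m * q * q), r(q * q * q * q, r(m, q, m), u)), m, q)
Sort arguments:  m * s(s(s(s(r(m, q, m), m * m * q * q, m * q * q), r(m * m, m * m * q, m * m * q * q), r(m, m, q) * r(m, q, m) * s(m, q, m)), s(m * m * m * q * q * q, r(r(q, m, q), r(m, q, m), r(m, q, m)), m * m * m * q * q), r(q * q * q * q, r(m, q, m), u)), m, q)

Answer: m * s(s(s(s(r(m, q, m), m * m * q * q, m * q * q), r(m * m, m * m * q, m * m * q * q), r(m, m, q) * r(m, q, m) * s(m, q, m)), s(m * m * m * q * q * q, r(r(q, m, q), r(m, q, m), r(m, q, m)), m * m * m * q * q), r(q * q * q * q, r(m, q, m), u)), m, q)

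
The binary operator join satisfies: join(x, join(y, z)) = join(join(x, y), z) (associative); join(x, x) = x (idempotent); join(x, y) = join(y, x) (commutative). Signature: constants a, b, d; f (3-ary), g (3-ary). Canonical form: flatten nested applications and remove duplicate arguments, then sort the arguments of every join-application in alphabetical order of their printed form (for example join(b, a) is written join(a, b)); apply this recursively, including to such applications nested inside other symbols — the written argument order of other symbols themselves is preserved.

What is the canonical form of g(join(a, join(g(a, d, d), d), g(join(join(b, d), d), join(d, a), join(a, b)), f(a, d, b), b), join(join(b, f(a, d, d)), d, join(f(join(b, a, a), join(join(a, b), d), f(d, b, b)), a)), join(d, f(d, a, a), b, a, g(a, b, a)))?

Answer: g(join(a, b, d, f(a, d, b), g(a, d, d), g(join(b, d), join(a, d), join(a, b))), join(a, b, d, f(a, d, d), f(join(a, b), join(a, b, d), f(d, b, b))), join(a, b, d, f(d, a, a), g(a, b, a)))

Derivation:
Descend into:  join(a, join(g(a, d, d), d), g(join(join(b, d), d), join(d, a), join(a, b)), f(a, d, b), b)
Un-nest:  join(a, g(a, d, d), d, g(join(join(b, d), d), join(d, a), join(a, b)), f(a, d, b), b)
Inside:  g(join(join(b, d), d), join(d, a), join(a, b))  →  g(join(b, d), join(a, d), join(a, b))
Sort arguments:  join(a, b, d, f(a, d, b), g(a, d, d), g(join(b, d), join(a, d), join(a, b)))
Put back:  g(join(a, b, d, f(a, d, b), g(a, d, d), g(join(b, d), join(a, d), join(a, b))), join(a, b, d, f(a, d, d), f(join(a, b), join(a, b, d), f(d, b, b))), join(a, b, d, f(d, a, a), g(a, b, a)))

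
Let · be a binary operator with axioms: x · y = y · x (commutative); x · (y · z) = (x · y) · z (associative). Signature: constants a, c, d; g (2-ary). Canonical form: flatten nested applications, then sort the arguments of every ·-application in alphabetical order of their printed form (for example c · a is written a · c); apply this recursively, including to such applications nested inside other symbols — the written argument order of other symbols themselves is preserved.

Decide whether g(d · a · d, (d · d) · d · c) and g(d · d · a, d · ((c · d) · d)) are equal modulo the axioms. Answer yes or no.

Answer: yes — both canonical forms are g(a · d · d, c · d · d · d)

Derivation:
Left:  g(d · a · d, (d · d) · d · c)
  Work inside:  (d · d) · d · c
  Flatten:  d · d · d · c
  Order the arguments:  c · d · d · d
  Put back:  g(a · d · d, c · d · d · d)
Right:  g(d · d · a, d · ((c · d) · d))
  Work inside:  d · ((c · d) · d)
  Flatten:  d · c · d · d
  Order the arguments:  c · d · d · d
  Reassemble:  g(a · d · d, c · d · d · d)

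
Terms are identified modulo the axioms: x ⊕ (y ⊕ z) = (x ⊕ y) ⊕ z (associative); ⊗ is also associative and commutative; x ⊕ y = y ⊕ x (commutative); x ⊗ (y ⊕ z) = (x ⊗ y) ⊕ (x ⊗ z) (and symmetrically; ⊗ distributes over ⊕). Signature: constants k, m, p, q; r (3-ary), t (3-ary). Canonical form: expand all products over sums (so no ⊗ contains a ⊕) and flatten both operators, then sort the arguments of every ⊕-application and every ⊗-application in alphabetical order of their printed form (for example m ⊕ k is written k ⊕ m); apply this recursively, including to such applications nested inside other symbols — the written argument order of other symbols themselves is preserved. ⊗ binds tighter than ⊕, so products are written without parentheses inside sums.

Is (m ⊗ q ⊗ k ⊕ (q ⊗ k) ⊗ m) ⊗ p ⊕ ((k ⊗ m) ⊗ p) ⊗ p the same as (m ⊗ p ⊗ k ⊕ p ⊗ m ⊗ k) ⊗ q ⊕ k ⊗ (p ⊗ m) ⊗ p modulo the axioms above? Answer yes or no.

Left:  (m ⊗ q ⊗ k ⊕ (q ⊗ k) ⊗ m) ⊗ p ⊕ ((k ⊗ m) ⊗ p) ⊗ p
  Expand:  k ⊗ m ⊗ p ⊗ q ⊕ k ⊗ m ⊗ p ⊗ q ⊕ k ⊗ m ⊗ p ⊗ p
  Order the arguments:  k ⊗ m ⊗ p ⊗ p ⊕ k ⊗ m ⊗ p ⊗ q ⊕ k ⊗ m ⊗ p ⊗ q
Right:  (m ⊗ p ⊗ k ⊕ p ⊗ m ⊗ k) ⊗ q ⊕ k ⊗ (p ⊗ m) ⊗ p
  Distribute:  k ⊗ m ⊗ p ⊗ q ⊕ k ⊗ m ⊗ p ⊗ q ⊕ k ⊗ m ⊗ p ⊗ p
  Sort:  k ⊗ m ⊗ p ⊗ p ⊕ k ⊗ m ⊗ p ⊗ q ⊕ k ⊗ m ⊗ p ⊗ q

Answer: yes — both canonical forms are k ⊗ m ⊗ p ⊗ p ⊕ k ⊗ m ⊗ p ⊗ q ⊕ k ⊗ m ⊗ p ⊗ q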